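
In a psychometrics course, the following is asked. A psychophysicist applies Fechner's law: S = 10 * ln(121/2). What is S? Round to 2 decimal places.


S = 10 * ln(121/2)
I/I0 = 60.5
ln(60.5) = 4.1026
S = 10 * 4.1026
= 41.03


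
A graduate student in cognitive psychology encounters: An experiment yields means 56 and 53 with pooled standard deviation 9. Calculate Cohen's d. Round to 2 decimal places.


Cohen's d = (M1 - M2) / S_pooled
= (56 - 53) / 9
= 3 / 9
= 0.33


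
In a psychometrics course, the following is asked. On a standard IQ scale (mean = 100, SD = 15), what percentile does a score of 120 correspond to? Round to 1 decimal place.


z = (IQ - mean) / SD
z = (120 - 100) / 15 = 1.3333
Percentile = Phi(1.3333) * 100
Phi(1.3333) = 0.908783
= 90.9


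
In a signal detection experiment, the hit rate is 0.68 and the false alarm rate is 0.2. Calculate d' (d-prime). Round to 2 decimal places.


d' = z(HR) - z(FAR)
z(0.68) = 0.4677
z(0.2) = -0.8416
d' = 0.4677 - -0.8416
= 1.31


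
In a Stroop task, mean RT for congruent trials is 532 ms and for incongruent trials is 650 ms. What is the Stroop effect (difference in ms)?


Stroop effect = RT(incongruent) - RT(congruent)
= 650 - 532
= 118 ms


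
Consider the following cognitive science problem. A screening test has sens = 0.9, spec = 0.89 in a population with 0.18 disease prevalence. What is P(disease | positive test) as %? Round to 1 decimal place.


PPV = (sens * prev) / (sens * prev + (1-spec) * (1-prev))
Numerator = 0.9 * 0.18 = 0.162
P(positive and no disease) = (1 - spec) * (1 - prev) = (1 - 0.89) * (1 - 0.18) = 0.0902
Denominator = 0.162 + 0.0902 = 0.2522
PPV = 0.162 / 0.2522 = 0.642347
As percentage = 64.2


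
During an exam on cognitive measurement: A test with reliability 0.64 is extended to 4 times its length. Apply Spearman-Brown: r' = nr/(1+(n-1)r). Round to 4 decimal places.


r_new = n*r / (1 + (n-1)*r)
Numerator = 4 * 0.64 = 2.56
Denominator = 1 + 3 * 0.64 = 2.92
r_new = 2.56 / 2.92
= 0.8767


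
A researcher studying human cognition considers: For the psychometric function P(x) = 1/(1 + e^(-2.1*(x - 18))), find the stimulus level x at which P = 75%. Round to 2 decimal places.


At P = 0.75: 0.75 = 1/(1 + e^(-k*(x-x0)))
Solving: e^(-k*(x-x0)) = 1/3
x = x0 + ln(3)/k
ln(3) = 1.0986
x = 18 + 1.0986/2.1
= 18 + 0.5231
= 18.52


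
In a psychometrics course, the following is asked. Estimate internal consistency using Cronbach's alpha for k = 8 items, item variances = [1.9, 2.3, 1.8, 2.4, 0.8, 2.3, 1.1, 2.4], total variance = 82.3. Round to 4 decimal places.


alpha = (k/(k-1)) * (1 - sum(s_i^2)/s_total^2)
sum(item variances) = 15.0
k/(k-1) = 8/7 = 1.142857
1 - 15.0/82.3 = 1 - 0.18226 = 0.81774
alpha = 1.142857 * 0.81774
= 0.9346


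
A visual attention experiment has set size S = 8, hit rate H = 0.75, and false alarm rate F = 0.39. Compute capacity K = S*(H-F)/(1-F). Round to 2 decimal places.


K = S * (H - F) / (1 - F)
H - F = 0.36
1 - F = 0.61
K = 8 * 0.36 / 0.61
= 4.72


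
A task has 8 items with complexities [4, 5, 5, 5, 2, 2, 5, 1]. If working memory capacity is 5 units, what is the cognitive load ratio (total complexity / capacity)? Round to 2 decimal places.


Total complexity = 4 + 5 + 5 + 5 + 2 + 2 + 5 + 1 = 29
Load = total / capacity = 29 / 5
= 5.80


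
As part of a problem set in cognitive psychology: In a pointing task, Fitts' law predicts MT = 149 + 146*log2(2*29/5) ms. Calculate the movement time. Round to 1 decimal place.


MT = 149 + 146 * log2(2*29/5)
2D/W = 11.6
log2(11.6) = 3.5361
MT = 149 + 146 * 3.5361
= 665.3 ms


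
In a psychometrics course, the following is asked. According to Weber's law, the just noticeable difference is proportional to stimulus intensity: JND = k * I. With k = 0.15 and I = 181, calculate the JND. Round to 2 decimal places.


JND = k * I
JND = 0.15 * 181
= 27.15


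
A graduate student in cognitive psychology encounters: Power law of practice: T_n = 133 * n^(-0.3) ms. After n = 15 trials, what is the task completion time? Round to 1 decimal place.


T_n = 133 * 15^(-0.3)
15^(-0.3) = 0.443785
T_n = 133 * 0.443785
= 59.0 ms


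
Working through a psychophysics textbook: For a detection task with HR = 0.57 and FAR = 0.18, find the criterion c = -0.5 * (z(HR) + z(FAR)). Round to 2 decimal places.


c = -0.5 * (z(HR) + z(FAR))
z(0.57) = 0.1764
z(0.18) = -0.9154
c = -0.5 * (0.1764 + -0.9154)
= -0.5 * -0.739
= 0.37


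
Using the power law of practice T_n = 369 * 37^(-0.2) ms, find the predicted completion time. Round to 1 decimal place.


T_n = 369 * 37^(-0.2)
37^(-0.2) = 0.485691
T_n = 369 * 0.485691
= 179.2 ms


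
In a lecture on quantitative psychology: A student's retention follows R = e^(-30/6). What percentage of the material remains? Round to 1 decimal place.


R = e^(-t/S)
-t/S = -30/6 = -5.0
R = e^(-5.0) = 0.006738
Percentage = 0.006738 * 100
= 0.7


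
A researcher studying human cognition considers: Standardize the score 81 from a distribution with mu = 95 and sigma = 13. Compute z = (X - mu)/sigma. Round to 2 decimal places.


z = (X - mu) / sigma
= (81 - 95) / 13
= -14 / 13
= -1.08


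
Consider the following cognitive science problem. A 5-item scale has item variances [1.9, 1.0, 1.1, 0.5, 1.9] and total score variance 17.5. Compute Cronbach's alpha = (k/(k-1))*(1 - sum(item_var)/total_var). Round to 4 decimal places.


alpha = (k/(k-1)) * (1 - sum(s_i^2)/s_total^2)
sum(item variances) = 6.4
k/(k-1) = 5/4 = 1.25
1 - 6.4/17.5 = 1 - 0.365714 = 0.634286
alpha = 1.25 * 0.634286
= 0.7929


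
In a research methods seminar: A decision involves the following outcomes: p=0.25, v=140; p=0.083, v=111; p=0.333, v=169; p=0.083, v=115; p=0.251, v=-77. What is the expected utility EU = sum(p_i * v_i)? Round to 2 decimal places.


EU = sum(p_i * v_i)
0.25 * 140 = 35.0
0.083 * 111 = 9.213
0.333 * 169 = 56.277
0.083 * 115 = 9.545
0.251 * -77 = -19.327
EU = 35.0 + 9.213 + 56.277 + 9.545 + -19.327
= 90.71


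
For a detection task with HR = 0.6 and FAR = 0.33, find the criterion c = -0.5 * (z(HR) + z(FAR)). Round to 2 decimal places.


c = -0.5 * (z(HR) + z(FAR))
z(0.6) = 0.2533
z(0.33) = -0.4399
c = -0.5 * (0.2533 + -0.4399)
= -0.5 * -0.1866
= 0.09


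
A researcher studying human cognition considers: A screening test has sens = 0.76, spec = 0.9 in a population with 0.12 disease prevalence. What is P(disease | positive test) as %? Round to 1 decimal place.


PPV = (sens * prev) / (sens * prev + (1-spec) * (1-prev))
Numerator = 0.76 * 0.12 = 0.0912
P(positive and no disease) = (1 - spec) * (1 - prev) = (1 - 0.9) * (1 - 0.12) = 0.088
Denominator = 0.0912 + 0.088 = 0.1792
PPV = 0.0912 / 0.1792 = 0.508929
As percentage = 50.9


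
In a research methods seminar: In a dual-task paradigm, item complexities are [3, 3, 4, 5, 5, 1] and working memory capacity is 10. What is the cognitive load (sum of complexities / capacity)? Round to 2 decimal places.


Total complexity = 3 + 3 + 4 + 5 + 5 + 1 = 21
Load = total / capacity = 21 / 10
= 2.10


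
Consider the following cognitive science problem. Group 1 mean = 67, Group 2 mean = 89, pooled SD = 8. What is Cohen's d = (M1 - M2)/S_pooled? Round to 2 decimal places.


Cohen's d = (M1 - M2) / S_pooled
= (67 - 89) / 8
= -22 / 8
= -2.75


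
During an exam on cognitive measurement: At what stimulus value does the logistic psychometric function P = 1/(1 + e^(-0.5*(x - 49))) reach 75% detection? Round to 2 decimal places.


At P = 0.75: 0.75 = 1/(1 + e^(-k*(x-x0)))
Solving: e^(-k*(x-x0)) = 1/3
x = x0 + ln(3)/k
ln(3) = 1.0986
x = 49 + 1.0986/0.5
= 49 + 2.1972
= 51.20


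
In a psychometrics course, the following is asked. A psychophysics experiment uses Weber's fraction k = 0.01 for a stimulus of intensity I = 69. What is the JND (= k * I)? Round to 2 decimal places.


JND = k * I
JND = 0.01 * 69
= 0.69


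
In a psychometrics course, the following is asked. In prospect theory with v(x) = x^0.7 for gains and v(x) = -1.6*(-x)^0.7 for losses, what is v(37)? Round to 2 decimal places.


Since x = 37 >= 0, use v(x) = x^0.7
37^0.7 = 12.5239
v(37) = 12.52


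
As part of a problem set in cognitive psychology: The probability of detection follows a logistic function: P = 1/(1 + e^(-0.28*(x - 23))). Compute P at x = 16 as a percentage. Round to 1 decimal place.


P(x) = 1/(1 + e^(-0.28*(16 - 23)))
Exponent = -0.28 * -7 = 1.96
e^(1.96) = 7.099327
P = 1/(1 + 7.099327) = 0.123467
Percentage = 12.3


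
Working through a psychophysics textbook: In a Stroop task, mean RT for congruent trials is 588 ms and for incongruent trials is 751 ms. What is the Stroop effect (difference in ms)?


Stroop effect = RT(incongruent) - RT(congruent)
= 751 - 588
= 163 ms


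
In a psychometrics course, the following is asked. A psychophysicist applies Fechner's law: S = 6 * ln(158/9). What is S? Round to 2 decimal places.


S = 6 * ln(158/9)
I/I0 = 17.555556
ln(17.555556) = 2.8654
S = 6 * 2.8654
= 17.19


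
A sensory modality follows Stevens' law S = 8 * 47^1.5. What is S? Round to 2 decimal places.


S = 8 * 47^1.5
47^1.5 = 322.2158
S = 8 * 322.2158
= 2577.73


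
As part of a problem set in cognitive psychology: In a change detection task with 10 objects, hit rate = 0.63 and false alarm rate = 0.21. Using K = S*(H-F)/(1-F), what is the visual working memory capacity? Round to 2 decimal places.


K = S * (H - F) / (1 - F)
H - F = 0.42
1 - F = 0.79
K = 10 * 0.42 / 0.79
= 5.32


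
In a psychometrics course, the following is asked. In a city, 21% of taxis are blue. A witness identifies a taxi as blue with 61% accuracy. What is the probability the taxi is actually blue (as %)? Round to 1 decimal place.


P(blue | says blue) = P(says blue | blue)*P(blue) / [P(says blue | blue)*P(blue) + P(says blue | not blue)*P(not blue)]
Numerator = 0.61 * 0.21 = 0.1281
False identification = 0.39 * 0.79 = 0.3081
P = 0.1281 / (0.1281 + 0.3081)
= 0.1281 / 0.4362
As percentage = 29.4


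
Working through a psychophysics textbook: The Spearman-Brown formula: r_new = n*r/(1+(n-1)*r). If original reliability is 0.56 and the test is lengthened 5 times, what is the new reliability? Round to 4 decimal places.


r_new = n*r / (1 + (n-1)*r)
Numerator = 5 * 0.56 = 2.8
Denominator = 1 + 4 * 0.56 = 3.24
r_new = 2.8 / 3.24
= 0.8642


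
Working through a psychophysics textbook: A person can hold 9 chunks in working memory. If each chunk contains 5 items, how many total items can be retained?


Total items = chunks * items_per_chunk
= 9 * 5
= 45


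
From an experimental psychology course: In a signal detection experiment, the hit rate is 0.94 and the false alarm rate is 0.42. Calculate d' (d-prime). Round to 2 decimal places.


d' = z(HR) - z(FAR)
z(0.94) = 1.5548
z(0.42) = -0.2019
d' = 1.5548 - -0.2019
= 1.76


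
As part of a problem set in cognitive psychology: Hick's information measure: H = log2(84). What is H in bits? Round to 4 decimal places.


H = log2(n)
H = log2(84)
= 6.3923


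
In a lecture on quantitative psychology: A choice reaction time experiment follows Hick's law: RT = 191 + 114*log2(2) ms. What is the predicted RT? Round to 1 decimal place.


RT = 191 + 114 * log2(2)
log2(2) = 1.0
RT = 191 + 114 * 1.0
= 191 + 114.0
= 305.0 ms


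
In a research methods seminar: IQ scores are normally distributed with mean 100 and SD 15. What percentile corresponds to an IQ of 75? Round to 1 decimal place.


z = (IQ - mean) / SD
z = (75 - 100) / 15 = -1.6667
Percentile = Phi(-1.6667) * 100
Phi(-1.6667) = 0.047787
= 4.8


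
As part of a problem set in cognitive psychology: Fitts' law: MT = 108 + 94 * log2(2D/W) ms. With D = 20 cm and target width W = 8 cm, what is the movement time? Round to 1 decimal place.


MT = 108 + 94 * log2(2*20/8)
2D/W = 5.0
log2(5.0) = 2.3219
MT = 108 + 94 * 2.3219
= 326.3 ms


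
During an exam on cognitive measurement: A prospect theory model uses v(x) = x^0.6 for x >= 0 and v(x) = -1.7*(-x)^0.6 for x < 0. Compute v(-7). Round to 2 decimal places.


Since x = -7 < 0, use v(x) = -lambda*(-x)^alpha
(-x) = 7
7^0.6 = 3.2141
v(-7) = -1.7 * 3.2141
= -5.46


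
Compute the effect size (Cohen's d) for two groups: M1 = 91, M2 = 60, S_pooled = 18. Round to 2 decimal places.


Cohen's d = (M1 - M2) / S_pooled
= (91 - 60) / 18
= 31 / 18
= 1.72


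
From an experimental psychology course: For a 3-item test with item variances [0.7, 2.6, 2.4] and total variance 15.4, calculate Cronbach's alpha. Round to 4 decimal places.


alpha = (k/(k-1)) * (1 - sum(s_i^2)/s_total^2)
sum(item variances) = 5.7
k/(k-1) = 3/2 = 1.5
1 - 5.7/15.4 = 1 - 0.37013 = 0.62987
alpha = 1.5 * 0.62987
= 0.9448


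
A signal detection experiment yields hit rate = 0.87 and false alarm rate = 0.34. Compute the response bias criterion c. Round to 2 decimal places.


c = -0.5 * (z(HR) + z(FAR))
z(0.87) = 1.1264
z(0.34) = -0.4125
c = -0.5 * (1.1264 + -0.4125)
= -0.5 * 0.7139
= -0.36


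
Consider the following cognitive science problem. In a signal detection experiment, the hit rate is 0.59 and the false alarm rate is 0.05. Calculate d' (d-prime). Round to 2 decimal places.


d' = z(HR) - z(FAR)
z(0.59) = 0.2275
z(0.05) = -1.6449
d' = 0.2275 - -1.6449
= 1.87


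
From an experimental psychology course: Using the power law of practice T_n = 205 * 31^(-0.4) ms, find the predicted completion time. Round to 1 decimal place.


T_n = 205 * 31^(-0.4)
31^(-0.4) = 0.253195
T_n = 205 * 0.253195
= 51.9 ms


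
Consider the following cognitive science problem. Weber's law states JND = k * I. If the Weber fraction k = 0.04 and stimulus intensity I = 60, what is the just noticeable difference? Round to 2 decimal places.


JND = k * I
JND = 0.04 * 60
= 2.40


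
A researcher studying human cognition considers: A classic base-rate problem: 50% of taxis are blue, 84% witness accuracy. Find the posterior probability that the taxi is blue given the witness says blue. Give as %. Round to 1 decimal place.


P(blue | says blue) = P(says blue | blue)*P(blue) / [P(says blue | blue)*P(blue) + P(says blue | not blue)*P(not blue)]
Numerator = 0.84 * 0.5 = 0.42
False identification = 0.16 * 0.5 = 0.08
P = 0.42 / (0.42 + 0.08)
= 0.42 / 0.5
As percentage = 84.0


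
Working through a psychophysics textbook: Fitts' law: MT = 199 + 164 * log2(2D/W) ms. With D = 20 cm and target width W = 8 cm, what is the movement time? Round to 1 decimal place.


MT = 199 + 164 * log2(2*20/8)
2D/W = 5.0
log2(5.0) = 2.3219
MT = 199 + 164 * 2.3219
= 579.8 ms


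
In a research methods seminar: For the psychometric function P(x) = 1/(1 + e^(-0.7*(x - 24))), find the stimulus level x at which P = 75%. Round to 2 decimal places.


At P = 0.75: 0.75 = 1/(1 + e^(-k*(x-x0)))
Solving: e^(-k*(x-x0)) = 1/3
x = x0 + ln(3)/k
ln(3) = 1.0986
x = 24 + 1.0986/0.7
= 24 + 1.5694
= 25.57


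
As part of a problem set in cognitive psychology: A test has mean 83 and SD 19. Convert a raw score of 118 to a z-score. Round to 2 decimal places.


z = (X - mu) / sigma
= (118 - 83) / 19
= 35 / 19
= 1.84


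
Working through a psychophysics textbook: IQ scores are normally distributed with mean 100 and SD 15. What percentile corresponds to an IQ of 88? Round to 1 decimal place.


z = (IQ - mean) / SD
z = (88 - 100) / 15 = -0.8
Percentile = Phi(-0.8) * 100
Phi(-0.8) = 0.211855
= 21.2


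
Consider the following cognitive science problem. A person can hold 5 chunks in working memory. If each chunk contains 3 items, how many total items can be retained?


Total items = chunks * items_per_chunk
= 5 * 3
= 15


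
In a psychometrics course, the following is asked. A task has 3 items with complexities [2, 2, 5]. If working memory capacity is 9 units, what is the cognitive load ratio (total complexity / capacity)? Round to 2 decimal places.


Total complexity = 2 + 2 + 5 = 9
Load = total / capacity = 9 / 9
= 1.00


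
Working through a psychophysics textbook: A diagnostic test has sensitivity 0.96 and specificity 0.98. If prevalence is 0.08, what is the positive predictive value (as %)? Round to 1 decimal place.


PPV = (sens * prev) / (sens * prev + (1-spec) * (1-prev))
Numerator = 0.96 * 0.08 = 0.0768
P(positive and no disease) = (1 - spec) * (1 - prev) = (1 - 0.98) * (1 - 0.08) = 0.0184
Denominator = 0.0768 + 0.0184 = 0.0952
PPV = 0.0768 / 0.0952 = 0.806723
As percentage = 80.7


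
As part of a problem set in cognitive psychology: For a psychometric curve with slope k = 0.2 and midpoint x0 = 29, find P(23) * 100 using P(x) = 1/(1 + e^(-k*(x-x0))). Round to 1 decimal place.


P(x) = 1/(1 + e^(-0.2*(23 - 29)))
Exponent = -0.2 * -6 = 1.2
e^(1.2) = 3.320117
P = 1/(1 + 3.320117) = 0.231475
Percentage = 23.1


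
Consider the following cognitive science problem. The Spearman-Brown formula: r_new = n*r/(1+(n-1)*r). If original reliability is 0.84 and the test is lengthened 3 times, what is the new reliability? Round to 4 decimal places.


r_new = n*r / (1 + (n-1)*r)
Numerator = 3 * 0.84 = 2.52
Denominator = 1 + 2 * 0.84 = 2.68
r_new = 2.52 / 2.68
= 0.9403


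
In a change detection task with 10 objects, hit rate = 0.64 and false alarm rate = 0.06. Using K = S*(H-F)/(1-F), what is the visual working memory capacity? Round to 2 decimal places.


K = S * (H - F) / (1 - F)
H - F = 0.58
1 - F = 0.94
K = 10 * 0.58 / 0.94
= 6.17


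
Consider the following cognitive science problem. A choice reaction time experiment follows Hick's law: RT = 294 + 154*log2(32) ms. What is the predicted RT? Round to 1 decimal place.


RT = 294 + 154 * log2(32)
log2(32) = 5.0
RT = 294 + 154 * 5.0
= 294 + 770.0
= 1064.0 ms


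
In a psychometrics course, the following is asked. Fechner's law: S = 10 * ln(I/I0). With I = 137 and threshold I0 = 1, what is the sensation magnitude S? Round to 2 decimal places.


S = 10 * ln(137/1)
I/I0 = 137.0
ln(137.0) = 4.92
S = 10 * 4.92
= 49.20


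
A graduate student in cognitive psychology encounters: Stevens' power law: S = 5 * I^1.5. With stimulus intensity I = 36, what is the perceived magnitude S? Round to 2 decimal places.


S = 5 * 36^1.5
36^1.5 = 216.0
S = 5 * 216.0
= 1080.00


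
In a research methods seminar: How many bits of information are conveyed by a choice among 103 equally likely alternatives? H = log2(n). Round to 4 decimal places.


H = log2(n)
H = log2(103)
= 6.6865


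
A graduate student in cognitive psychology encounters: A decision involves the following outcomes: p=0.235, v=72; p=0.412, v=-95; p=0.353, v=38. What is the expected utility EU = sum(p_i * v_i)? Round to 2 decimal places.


EU = sum(p_i * v_i)
0.235 * 72 = 16.92
0.412 * -95 = -39.14
0.353 * 38 = 13.414
EU = 16.92 + -39.14 + 13.414
= -8.81


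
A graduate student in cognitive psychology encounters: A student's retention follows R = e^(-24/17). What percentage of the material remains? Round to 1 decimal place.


R = e^(-t/S)
-t/S = -24/17 = -1.411765
R = e^(-1.411765) = 0.243713
Percentage = 0.243713 * 100
= 24.4


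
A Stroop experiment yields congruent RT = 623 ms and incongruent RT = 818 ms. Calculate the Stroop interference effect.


Stroop effect = RT(incongruent) - RT(congruent)
= 818 - 623
= 195 ms


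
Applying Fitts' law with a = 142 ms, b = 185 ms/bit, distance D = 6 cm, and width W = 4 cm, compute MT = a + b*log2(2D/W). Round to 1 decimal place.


MT = 142 + 185 * log2(2*6/4)
2D/W = 3.0
log2(3.0) = 1.585
MT = 142 + 185 * 1.585
= 435.2 ms


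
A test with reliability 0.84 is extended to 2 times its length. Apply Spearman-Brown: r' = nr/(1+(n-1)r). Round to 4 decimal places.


r_new = n*r / (1 + (n-1)*r)
Numerator = 2 * 0.84 = 1.68
Denominator = 1 + 1 * 0.84 = 1.84
r_new = 1.68 / 1.84
= 0.9130


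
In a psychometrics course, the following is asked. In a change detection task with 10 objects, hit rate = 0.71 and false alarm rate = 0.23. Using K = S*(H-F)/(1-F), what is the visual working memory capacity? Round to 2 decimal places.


K = S * (H - F) / (1 - F)
H - F = 0.48
1 - F = 0.77
K = 10 * 0.48 / 0.77
= 6.23


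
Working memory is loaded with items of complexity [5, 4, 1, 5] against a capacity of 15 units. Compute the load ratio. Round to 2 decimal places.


Total complexity = 5 + 4 + 1 + 5 = 15
Load = total / capacity = 15 / 15
= 1.00


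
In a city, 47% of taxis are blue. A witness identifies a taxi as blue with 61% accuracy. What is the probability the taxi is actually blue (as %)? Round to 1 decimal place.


P(blue | says blue) = P(says blue | blue)*P(blue) / [P(says blue | blue)*P(blue) + P(says blue | not blue)*P(not blue)]
Numerator = 0.61 * 0.47 = 0.2867
False identification = 0.39 * 0.53 = 0.2067
P = 0.2867 / (0.2867 + 0.2067)
= 0.2867 / 0.4934
As percentage = 58.1


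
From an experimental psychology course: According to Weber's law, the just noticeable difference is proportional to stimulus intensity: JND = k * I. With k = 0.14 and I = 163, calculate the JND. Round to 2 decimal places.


JND = k * I
JND = 0.14 * 163
= 22.82


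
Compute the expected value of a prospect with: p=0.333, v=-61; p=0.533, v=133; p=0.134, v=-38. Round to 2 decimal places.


EU = sum(p_i * v_i)
0.333 * -61 = -20.313
0.533 * 133 = 70.889
0.134 * -38 = -5.092
EU = -20.313 + 70.889 + -5.092
= 45.48


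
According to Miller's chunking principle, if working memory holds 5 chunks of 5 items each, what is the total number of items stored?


Total items = chunks * items_per_chunk
= 5 * 5
= 25


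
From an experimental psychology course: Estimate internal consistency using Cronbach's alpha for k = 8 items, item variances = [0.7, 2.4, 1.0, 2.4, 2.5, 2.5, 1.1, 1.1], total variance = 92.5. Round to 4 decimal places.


alpha = (k/(k-1)) * (1 - sum(s_i^2)/s_total^2)
sum(item variances) = 13.7
k/(k-1) = 8/7 = 1.142857
1 - 13.7/92.5 = 1 - 0.148108 = 0.851892
alpha = 1.142857 * 0.851892
= 0.9736


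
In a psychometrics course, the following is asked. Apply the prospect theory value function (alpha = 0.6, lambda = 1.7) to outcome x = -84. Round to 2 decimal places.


Since x = -84 < 0, use v(x) = -lambda*(-x)^alpha
(-x) = 84
84^0.6 = 14.2747
v(-84) = -1.7 * 14.2747
= -24.27


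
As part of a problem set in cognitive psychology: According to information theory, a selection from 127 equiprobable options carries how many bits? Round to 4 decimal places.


H = log2(n)
H = log2(127)
= 6.9887


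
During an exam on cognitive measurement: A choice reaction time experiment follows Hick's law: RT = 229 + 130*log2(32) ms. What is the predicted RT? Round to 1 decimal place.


RT = 229 + 130 * log2(32)
log2(32) = 5.0
RT = 229 + 130 * 5.0
= 229 + 650.0
= 879.0 ms


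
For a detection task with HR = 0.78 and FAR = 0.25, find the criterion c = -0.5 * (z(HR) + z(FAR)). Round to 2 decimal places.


c = -0.5 * (z(HR) + z(FAR))
z(0.78) = 0.7722
z(0.25) = -0.6745
c = -0.5 * (0.7722 + -0.6745)
= -0.5 * 0.0977
= -0.05


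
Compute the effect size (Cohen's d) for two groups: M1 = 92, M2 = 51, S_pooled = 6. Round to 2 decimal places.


Cohen's d = (M1 - M2) / S_pooled
= (92 - 51) / 6
= 41 / 6
= 6.83


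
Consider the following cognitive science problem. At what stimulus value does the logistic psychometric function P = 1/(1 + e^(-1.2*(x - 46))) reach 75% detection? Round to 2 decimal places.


At P = 0.75: 0.75 = 1/(1 + e^(-k*(x-x0)))
Solving: e^(-k*(x-x0)) = 1/3
x = x0 + ln(3)/k
ln(3) = 1.0986
x = 46 + 1.0986/1.2
= 46 + 0.9155
= 46.92


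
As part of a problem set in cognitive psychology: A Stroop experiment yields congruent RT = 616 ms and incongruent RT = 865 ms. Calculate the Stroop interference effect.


Stroop effect = RT(incongruent) - RT(congruent)
= 865 - 616
= 249 ms


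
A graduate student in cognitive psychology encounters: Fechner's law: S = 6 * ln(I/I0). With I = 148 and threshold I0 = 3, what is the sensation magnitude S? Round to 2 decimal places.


S = 6 * ln(148/3)
I/I0 = 49.333333
ln(49.333333) = 3.8986
S = 6 * 3.8986
= 23.39


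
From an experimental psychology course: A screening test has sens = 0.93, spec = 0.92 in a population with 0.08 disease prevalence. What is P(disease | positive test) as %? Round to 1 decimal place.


PPV = (sens * prev) / (sens * prev + (1-spec) * (1-prev))
Numerator = 0.93 * 0.08 = 0.0744
P(positive and no disease) = (1 - spec) * (1 - prev) = (1 - 0.92) * (1 - 0.08) = 0.0736
Denominator = 0.0744 + 0.0736 = 0.148
PPV = 0.0744 / 0.148 = 0.502703
As percentage = 50.3


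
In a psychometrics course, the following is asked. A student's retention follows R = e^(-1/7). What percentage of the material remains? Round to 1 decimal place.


R = e^(-t/S)
-t/S = -1/7 = -0.142857
R = e^(-0.142857) = 0.866878
Percentage = 0.866878 * 100
= 86.7


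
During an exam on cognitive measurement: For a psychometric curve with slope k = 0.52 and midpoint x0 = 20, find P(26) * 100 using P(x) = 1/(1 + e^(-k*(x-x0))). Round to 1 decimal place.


P(x) = 1/(1 + e^(-0.52*(26 - 20)))
Exponent = -0.52 * 6 = -3.12
e^(-3.12) = 0.044157
P = 1/(1 + 0.044157) = 0.95771
Percentage = 95.8


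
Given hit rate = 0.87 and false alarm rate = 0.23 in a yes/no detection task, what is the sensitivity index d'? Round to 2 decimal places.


d' = z(HR) - z(FAR)
z(0.87) = 1.1264
z(0.23) = -0.7388
d' = 1.1264 - -0.7388
= 1.87


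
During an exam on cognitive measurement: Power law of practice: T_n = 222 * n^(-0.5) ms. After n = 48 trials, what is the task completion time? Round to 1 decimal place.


T_n = 222 * 48^(-0.5)
48^(-0.5) = 0.144338
T_n = 222 * 0.144338
= 32.0 ms


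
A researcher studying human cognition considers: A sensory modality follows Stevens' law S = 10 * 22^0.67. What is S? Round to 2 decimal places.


S = 10 * 22^0.67
22^0.67 = 7.9327
S = 10 * 7.9327
= 79.33


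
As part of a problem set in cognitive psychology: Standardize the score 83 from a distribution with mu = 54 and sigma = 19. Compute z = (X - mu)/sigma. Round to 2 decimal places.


z = (X - mu) / sigma
= (83 - 54) / 19
= 29 / 19
= 1.53


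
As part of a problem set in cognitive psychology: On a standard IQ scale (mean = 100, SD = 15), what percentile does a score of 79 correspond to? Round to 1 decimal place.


z = (IQ - mean) / SD
z = (79 - 100) / 15 = -1.4
Percentile = Phi(-1.4) * 100
Phi(-1.4) = 0.080757
= 8.1


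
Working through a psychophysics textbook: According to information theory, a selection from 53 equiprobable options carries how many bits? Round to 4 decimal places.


H = log2(n)
H = log2(53)
= 5.7279


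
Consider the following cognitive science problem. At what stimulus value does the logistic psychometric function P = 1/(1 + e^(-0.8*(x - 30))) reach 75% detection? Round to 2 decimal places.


At P = 0.75: 0.75 = 1/(1 + e^(-k*(x-x0)))
Solving: e^(-k*(x-x0)) = 1/3
x = x0 + ln(3)/k
ln(3) = 1.0986
x = 30 + 1.0986/0.8
= 30 + 1.3732
= 31.37


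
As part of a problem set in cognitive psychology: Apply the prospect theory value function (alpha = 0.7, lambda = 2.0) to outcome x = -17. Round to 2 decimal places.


Since x = -17 < 0, use v(x) = -lambda*(-x)^alpha
(-x) = 17
17^0.7 = 7.2663
v(-17) = -2.0 * 7.2663
= -14.53


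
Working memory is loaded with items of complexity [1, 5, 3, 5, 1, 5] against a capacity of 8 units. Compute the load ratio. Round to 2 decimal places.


Total complexity = 1 + 5 + 3 + 5 + 1 + 5 = 20
Load = total / capacity = 20 / 8
= 2.50


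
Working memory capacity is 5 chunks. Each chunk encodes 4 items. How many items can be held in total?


Total items = chunks * items_per_chunk
= 5 * 4
= 20


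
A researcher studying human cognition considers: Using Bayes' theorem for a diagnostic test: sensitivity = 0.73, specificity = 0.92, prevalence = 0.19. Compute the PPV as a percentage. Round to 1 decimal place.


PPV = (sens * prev) / (sens * prev + (1-spec) * (1-prev))
Numerator = 0.73 * 0.19 = 0.1387
P(positive and no disease) = (1 - spec) * (1 - prev) = (1 - 0.92) * (1 - 0.19) = 0.0648
Denominator = 0.1387 + 0.0648 = 0.2035
PPV = 0.1387 / 0.2035 = 0.681572
As percentage = 68.2


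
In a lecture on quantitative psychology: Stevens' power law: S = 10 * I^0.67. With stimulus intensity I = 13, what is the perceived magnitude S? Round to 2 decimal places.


S = 10 * 13^0.67
13^0.67 = 5.5762
S = 10 * 5.5762
= 55.76


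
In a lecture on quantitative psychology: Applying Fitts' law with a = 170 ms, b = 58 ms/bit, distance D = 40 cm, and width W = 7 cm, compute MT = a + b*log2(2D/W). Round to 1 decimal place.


MT = 170 + 58 * log2(2*40/7)
2D/W = 11.428571
log2(11.428571) = 3.5146
MT = 170 + 58 * 3.5146
= 373.8 ms


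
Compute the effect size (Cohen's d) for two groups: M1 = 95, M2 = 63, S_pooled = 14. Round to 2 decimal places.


Cohen's d = (M1 - M2) / S_pooled
= (95 - 63) / 14
= 32 / 14
= 2.29


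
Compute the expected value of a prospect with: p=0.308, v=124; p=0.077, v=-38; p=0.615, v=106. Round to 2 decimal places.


EU = sum(p_i * v_i)
0.308 * 124 = 38.192
0.077 * -38 = -2.926
0.615 * 106 = 65.19
EU = 38.192 + -2.926 + 65.19
= 100.46


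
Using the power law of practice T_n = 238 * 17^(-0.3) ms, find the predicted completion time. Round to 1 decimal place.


T_n = 238 * 17^(-0.3)
17^(-0.3) = 0.42743
T_n = 238 * 0.42743
= 101.7 ms


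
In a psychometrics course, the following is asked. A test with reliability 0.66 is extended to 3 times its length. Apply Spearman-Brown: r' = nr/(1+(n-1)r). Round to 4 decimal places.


r_new = n*r / (1 + (n-1)*r)
Numerator = 3 * 0.66 = 1.98
Denominator = 1 + 2 * 0.66 = 2.32
r_new = 1.98 / 2.32
= 0.8534


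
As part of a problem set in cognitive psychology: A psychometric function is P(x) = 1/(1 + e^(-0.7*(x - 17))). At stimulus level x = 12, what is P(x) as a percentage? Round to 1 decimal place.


P(x) = 1/(1 + e^(-0.7*(12 - 17)))
Exponent = -0.7 * -5 = 3.5
e^(3.5) = 33.115452
P = 1/(1 + 33.115452) = 0.029312
Percentage = 2.9


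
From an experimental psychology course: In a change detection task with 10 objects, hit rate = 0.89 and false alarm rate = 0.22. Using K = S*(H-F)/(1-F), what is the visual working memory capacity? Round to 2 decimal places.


K = S * (H - F) / (1 - F)
H - F = 0.67
1 - F = 0.78
K = 10 * 0.67 / 0.78
= 8.59


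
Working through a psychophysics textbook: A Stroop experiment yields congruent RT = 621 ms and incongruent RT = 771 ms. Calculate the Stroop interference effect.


Stroop effect = RT(incongruent) - RT(congruent)
= 771 - 621
= 150 ms


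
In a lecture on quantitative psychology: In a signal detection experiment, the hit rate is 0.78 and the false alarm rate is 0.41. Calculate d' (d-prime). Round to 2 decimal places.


d' = z(HR) - z(FAR)
z(0.78) = 0.7722
z(0.41) = -0.2275
d' = 0.7722 - -0.2275
= 1.00


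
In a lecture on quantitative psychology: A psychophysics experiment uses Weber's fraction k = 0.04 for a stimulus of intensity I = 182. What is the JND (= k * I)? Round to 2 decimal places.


JND = k * I
JND = 0.04 * 182
= 7.28


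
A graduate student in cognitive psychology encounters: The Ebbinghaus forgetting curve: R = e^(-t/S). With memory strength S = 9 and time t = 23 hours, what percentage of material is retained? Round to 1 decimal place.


R = e^(-t/S)
-t/S = -23/9 = -2.555556
R = e^(-2.555556) = 0.077649
Percentage = 0.077649 * 100
= 7.8


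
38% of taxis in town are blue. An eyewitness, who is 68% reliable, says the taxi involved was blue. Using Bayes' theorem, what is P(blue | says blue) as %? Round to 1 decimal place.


P(blue | says blue) = P(says blue | blue)*P(blue) / [P(says blue | blue)*P(blue) + P(says blue | not blue)*P(not blue)]
Numerator = 0.68 * 0.38 = 0.2584
False identification = 0.32 * 0.62 = 0.1984
P = 0.2584 / (0.2584 + 0.1984)
= 0.2584 / 0.4568
As percentage = 56.6


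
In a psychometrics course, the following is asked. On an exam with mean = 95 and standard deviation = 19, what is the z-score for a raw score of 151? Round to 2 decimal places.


z = (X - mu) / sigma
= (151 - 95) / 19
= 56 / 19
= 2.95


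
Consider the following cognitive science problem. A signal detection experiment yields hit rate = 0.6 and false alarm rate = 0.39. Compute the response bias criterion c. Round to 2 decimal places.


c = -0.5 * (z(HR) + z(FAR))
z(0.6) = 0.2533
z(0.39) = -0.2793
c = -0.5 * (0.2533 + -0.2793)
= -0.5 * -0.026
= 0.01


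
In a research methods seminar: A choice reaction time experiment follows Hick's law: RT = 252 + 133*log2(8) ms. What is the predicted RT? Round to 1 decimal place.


RT = 252 + 133 * log2(8)
log2(8) = 3.0
RT = 252 + 133 * 3.0
= 252 + 399.0
= 651.0 ms


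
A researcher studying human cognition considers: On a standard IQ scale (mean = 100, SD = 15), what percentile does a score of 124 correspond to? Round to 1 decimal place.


z = (IQ - mean) / SD
z = (124 - 100) / 15 = 1.6
Percentile = Phi(1.6) * 100
Phi(1.6) = 0.945201
= 94.5


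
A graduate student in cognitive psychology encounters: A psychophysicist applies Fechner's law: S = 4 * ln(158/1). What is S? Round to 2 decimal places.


S = 4 * ln(158/1)
I/I0 = 158.0
ln(158.0) = 5.0626
S = 4 * 5.0626
= 20.25


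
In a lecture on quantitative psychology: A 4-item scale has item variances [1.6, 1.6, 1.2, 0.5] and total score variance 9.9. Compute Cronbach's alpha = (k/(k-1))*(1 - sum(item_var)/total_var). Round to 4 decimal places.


alpha = (k/(k-1)) * (1 - sum(s_i^2)/s_total^2)
sum(item variances) = 4.9
k/(k-1) = 4/3 = 1.333333
1 - 4.9/9.9 = 1 - 0.494949 = 0.505051
alpha = 1.333333 * 0.505051
= 0.6734


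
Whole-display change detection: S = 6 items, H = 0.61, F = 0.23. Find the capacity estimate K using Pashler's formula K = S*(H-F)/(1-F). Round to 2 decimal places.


K = S * (H - F) / (1 - F)
H - F = 0.38
1 - F = 0.77
K = 6 * 0.38 / 0.77
= 2.96


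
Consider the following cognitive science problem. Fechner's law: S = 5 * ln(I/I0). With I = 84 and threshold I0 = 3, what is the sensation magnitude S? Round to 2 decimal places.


S = 5 * ln(84/3)
I/I0 = 28.0
ln(28.0) = 3.3322
S = 5 * 3.3322
= 16.66


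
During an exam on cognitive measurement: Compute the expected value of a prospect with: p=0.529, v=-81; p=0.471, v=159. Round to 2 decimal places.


EU = sum(p_i * v_i)
0.529 * -81 = -42.849
0.471 * 159 = 74.889
EU = -42.849 + 74.889
= 32.04


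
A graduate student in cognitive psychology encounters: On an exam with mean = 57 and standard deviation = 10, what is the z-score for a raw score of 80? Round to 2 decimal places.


z = (X - mu) / sigma
= (80 - 57) / 10
= 23 / 10
= 2.30


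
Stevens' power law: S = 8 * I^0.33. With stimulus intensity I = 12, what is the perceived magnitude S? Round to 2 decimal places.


S = 8 * 12^0.33
12^0.33 = 2.2705
S = 8 * 2.2705
= 18.16


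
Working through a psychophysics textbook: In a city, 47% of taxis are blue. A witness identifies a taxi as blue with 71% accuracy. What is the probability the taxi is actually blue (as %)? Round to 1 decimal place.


P(blue | says blue) = P(says blue | blue)*P(blue) / [P(says blue | blue)*P(blue) + P(says blue | not blue)*P(not blue)]
Numerator = 0.71 * 0.47 = 0.3337
False identification = 0.29 * 0.53 = 0.1537
P = 0.3337 / (0.3337 + 0.1537)
= 0.3337 / 0.4874
As percentage = 68.5


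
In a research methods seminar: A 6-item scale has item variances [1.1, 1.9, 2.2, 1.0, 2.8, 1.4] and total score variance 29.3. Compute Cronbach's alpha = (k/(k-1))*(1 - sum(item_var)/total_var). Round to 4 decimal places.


alpha = (k/(k-1)) * (1 - sum(s_i^2)/s_total^2)
sum(item variances) = 10.4
k/(k-1) = 6/5 = 1.2
1 - 10.4/29.3 = 1 - 0.354949 = 0.645051
alpha = 1.2 * 0.645051
= 0.7741


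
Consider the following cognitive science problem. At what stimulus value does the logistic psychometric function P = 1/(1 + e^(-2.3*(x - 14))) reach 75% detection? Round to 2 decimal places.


At P = 0.75: 0.75 = 1/(1 + e^(-k*(x-x0)))
Solving: e^(-k*(x-x0)) = 1/3
x = x0 + ln(3)/k
ln(3) = 1.0986
x = 14 + 1.0986/2.3
= 14 + 0.4777
= 14.48


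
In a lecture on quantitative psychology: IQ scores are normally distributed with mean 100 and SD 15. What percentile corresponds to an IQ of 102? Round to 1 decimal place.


z = (IQ - mean) / SD
z = (102 - 100) / 15 = 0.1333
Percentile = Phi(0.1333) * 100
Phi(0.1333) = 0.553022
= 55.3


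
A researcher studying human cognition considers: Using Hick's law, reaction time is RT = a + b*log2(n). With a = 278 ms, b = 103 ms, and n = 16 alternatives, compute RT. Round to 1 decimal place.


RT = 278 + 103 * log2(16)
log2(16) = 4.0
RT = 278 + 103 * 4.0
= 278 + 412.0
= 690.0 ms


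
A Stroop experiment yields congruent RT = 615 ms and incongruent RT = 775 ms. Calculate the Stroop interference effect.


Stroop effect = RT(incongruent) - RT(congruent)
= 775 - 615
= 160 ms


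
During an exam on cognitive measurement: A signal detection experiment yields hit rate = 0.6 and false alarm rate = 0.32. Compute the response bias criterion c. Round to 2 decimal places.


c = -0.5 * (z(HR) + z(FAR))
z(0.6) = 0.2533
z(0.32) = -0.4677
c = -0.5 * (0.2533 + -0.4677)
= -0.5 * -0.2144
= 0.11


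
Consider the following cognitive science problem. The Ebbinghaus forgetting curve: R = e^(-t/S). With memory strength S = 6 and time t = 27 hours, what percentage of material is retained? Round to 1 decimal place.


R = e^(-t/S)
-t/S = -27/6 = -4.5
R = e^(-4.5) = 0.011109
Percentage = 0.011109 * 100
= 1.1


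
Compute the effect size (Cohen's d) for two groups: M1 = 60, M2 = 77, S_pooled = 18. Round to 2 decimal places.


Cohen's d = (M1 - M2) / S_pooled
= (60 - 77) / 18
= -17 / 18
= -0.94


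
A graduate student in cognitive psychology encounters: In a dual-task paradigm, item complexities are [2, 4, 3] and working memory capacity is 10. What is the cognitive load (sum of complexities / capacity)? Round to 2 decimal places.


Total complexity = 2 + 4 + 3 = 9
Load = total / capacity = 9 / 10
= 0.90


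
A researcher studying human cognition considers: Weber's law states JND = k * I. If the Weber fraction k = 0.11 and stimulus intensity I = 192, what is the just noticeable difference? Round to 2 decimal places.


JND = k * I
JND = 0.11 * 192
= 21.12


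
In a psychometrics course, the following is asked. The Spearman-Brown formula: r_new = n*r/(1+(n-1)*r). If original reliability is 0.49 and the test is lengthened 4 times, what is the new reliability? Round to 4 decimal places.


r_new = n*r / (1 + (n-1)*r)
Numerator = 4 * 0.49 = 1.96
Denominator = 1 + 3 * 0.49 = 2.47
r_new = 1.96 / 2.47
= 0.7935


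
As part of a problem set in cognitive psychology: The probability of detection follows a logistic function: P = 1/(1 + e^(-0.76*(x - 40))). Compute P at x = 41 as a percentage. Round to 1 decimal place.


P(x) = 1/(1 + e^(-0.76*(41 - 40)))
Exponent = -0.76 * 1 = -0.76
e^(-0.76) = 0.467666
P = 1/(1 + 0.467666) = 0.681354
Percentage = 68.1


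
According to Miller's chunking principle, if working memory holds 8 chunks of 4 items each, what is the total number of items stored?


Total items = chunks * items_per_chunk
= 8 * 4
= 32


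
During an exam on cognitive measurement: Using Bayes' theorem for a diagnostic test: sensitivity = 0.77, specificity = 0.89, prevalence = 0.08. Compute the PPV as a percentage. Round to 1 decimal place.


PPV = (sens * prev) / (sens * prev + (1-spec) * (1-prev))
Numerator = 0.77 * 0.08 = 0.0616
P(positive and no disease) = (1 - spec) * (1 - prev) = (1 - 0.89) * (1 - 0.08) = 0.1012
Denominator = 0.0616 + 0.1012 = 0.1628
PPV = 0.0616 / 0.1628 = 0.378378
As percentage = 37.8


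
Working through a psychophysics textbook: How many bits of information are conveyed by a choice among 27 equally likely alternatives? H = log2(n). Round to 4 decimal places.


H = log2(n)
H = log2(27)
= 4.7549


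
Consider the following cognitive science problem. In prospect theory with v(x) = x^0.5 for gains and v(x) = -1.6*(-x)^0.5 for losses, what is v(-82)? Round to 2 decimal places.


Since x = -82 < 0, use v(x) = -lambda*(-x)^alpha
(-x) = 82
82^0.5 = 9.0554
v(-82) = -1.6 * 9.0554
= -14.49
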